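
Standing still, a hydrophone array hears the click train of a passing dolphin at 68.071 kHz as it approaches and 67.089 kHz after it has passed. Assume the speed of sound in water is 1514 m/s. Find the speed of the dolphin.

f₁/f₂ = (v + v_s)/(v − v_s), so v_s = v · (f₁ − f₂)/(f₁ + f₂).
v_s = 1514 × (68.071 − 67.089)/(68.071 + 67.089) = 1514 × 0.982/135.160 ≈ 11.0 m/s.

11.0 m/s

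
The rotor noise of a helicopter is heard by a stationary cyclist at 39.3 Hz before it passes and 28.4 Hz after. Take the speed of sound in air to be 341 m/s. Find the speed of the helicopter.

55 m/s

f₁/f₂ = (v + v_s)/(v − v_s), so v_s = v · (f₁ − f₂)/(f₁ + f₂).
v_s = 341 × (39.3 − 28.4)/(39.3 + 28.4) = 341 × 10.9/67.7 ≈ 55 m/s.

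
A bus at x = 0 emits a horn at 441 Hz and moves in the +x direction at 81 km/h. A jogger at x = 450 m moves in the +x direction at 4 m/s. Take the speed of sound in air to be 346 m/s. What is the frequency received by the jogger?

466 Hz

81 km/h = 22.5 m/s.
The observer lies on the +x side, so the source is heading toward the observer and the observer is heading away from the source.
With source approaching and observer receding, f' = f · (v − v_o)/(v − v_s).
f' = 441 × (346 − 4)/(346 − 22.5) = 441 × 342/323.5 ≈ 466 Hz.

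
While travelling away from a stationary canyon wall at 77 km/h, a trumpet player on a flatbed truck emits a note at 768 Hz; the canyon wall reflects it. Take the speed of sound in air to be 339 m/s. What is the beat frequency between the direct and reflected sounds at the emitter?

91 Hz

77 km/h = 21.39 m/s.
The canyon wall receives the sound from a moving source: f₁ = f₀ · v/(v + v_e) = 768 × 339/360.39 ≈ 722.4 Hz.
On the return leg the trumpet player on a flatbed truck is a moving observer: f₂ = f₁ · (v − v_e)/v = 722.4 × 317.61/339 ≈ 676.8 Hz.
Beat against the emitted tone: |f₂ − f₀| = 2v_e·f₀/(v + v_e) = 2 × 21.39 × 768/360.39 ≈ 91 Hz.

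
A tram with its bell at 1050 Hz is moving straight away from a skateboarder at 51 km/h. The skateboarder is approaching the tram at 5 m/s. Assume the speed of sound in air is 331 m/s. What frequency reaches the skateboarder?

51 km/h = 14.17 m/s.
With source receding and observer approaching, f' = f · (v + v_o)/(v + v_s).
f' = 1050 × (331 + 5)/(331 + 14.17) = 1050 × 336/345.17 ≈ 1022 Hz.

1022 Hz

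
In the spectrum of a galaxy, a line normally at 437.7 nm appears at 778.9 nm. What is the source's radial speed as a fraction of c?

λ'/λ₀ = 1.7795 > 1 (redshift), so the source is receding.
λ'/λ₀ = √((1 + β)/(1 − β)) for a receding source ⇒ β = (r² − 1)/(r² + 1) with r = λ'/λ₀.
β = (3.1667 − 1)/(3.1667 + 1) ≈ 0.520.

0.520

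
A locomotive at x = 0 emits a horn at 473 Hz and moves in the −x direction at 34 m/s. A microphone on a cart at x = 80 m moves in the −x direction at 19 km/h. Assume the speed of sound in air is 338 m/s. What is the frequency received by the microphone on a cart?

19 km/h = 5.278 m/s.
The observer lies on the +x side, so the source is heading away from the observer and the observer is heading toward the source.
With source receding and observer approaching, f' = f · (v + v_o)/(v + v_s).
f' = 473 × (338 + 5.278)/(338 + 34) = 473 × 343.28/372 ≈ 436 Hz.

436 Hz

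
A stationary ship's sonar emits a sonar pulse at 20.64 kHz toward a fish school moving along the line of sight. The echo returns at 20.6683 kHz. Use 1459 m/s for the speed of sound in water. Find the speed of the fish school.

1.00 m/s

Double Doppler shift off a moving reflector: f₂ = f₀ · (v + u)/(v − u) (u > 0 toward emitter).
Rearranging, u = v · (f₂ − f₀)/(f₂ + f₀) = 1459 × 0.0283/41.3083 ≈ 1.00 m/s.
So the fish school is moving at 1.00 m/s toward the emitter.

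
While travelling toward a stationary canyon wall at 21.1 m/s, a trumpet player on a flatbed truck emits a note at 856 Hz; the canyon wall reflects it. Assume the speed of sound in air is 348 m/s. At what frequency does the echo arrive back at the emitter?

967 Hz

The canyon wall receives the sound from a moving source: f₁ = f₀ · v/(v − v_e) = 856 × 348/326.9 ≈ 911 Hz.
On the return leg the trumpet player on a flatbed truck is a moving observer: f₂ = f₁ · (v + v_e)/v = 911 × 369.1/348 ≈ 967 Hz.
Equivalently f₂ = f₀ · (v + v_e)/(v − v_e).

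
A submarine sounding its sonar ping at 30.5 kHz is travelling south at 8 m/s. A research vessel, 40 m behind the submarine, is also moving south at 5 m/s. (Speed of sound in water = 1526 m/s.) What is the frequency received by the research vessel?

The research vessel is behind, so the submarine is moving away from it while the research vessel is moving toward the submarine.
Both move, so f' = f · (v + v_o)/(v + v_s).
f' = 30.5 × (1526 + 5)/(1526 + 8) = 30.5 × 1531/1534 ≈ 30.4 kHz.

30.4 kHz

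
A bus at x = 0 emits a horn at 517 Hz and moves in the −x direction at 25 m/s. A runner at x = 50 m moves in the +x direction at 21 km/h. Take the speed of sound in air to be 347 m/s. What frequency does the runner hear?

474 Hz

21 km/h = 5.833 m/s.
The observer lies on the +x side, so the source is heading away from the observer and the observer is heading away from the source.
General Doppler shift: f' = f · (v − v_o)/(v + v_s).
f' = 517 × (347 − 5.833)/(347 + 25) = 517 × 341.17/372 ≈ 474 Hz.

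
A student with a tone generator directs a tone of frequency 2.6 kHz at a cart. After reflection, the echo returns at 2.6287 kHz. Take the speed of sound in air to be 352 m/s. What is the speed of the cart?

Double Doppler shift off a moving reflector: f₂ = f₀ · (v + u)/(v − u) (u > 0 toward emitter).
Rearranging, u = v · (f₂ − f₀)/(f₂ + f₀) = 352 × 0.0287/5.2287 ≈ 1.93 m/s.
So the cart is moving at 1.93 m/s toward the emitter.

1.93 m/s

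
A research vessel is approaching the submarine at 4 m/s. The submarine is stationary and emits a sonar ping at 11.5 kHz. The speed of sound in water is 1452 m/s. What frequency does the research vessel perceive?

Only the observer moves, toward the source, so f' = f · (v + v_o)/v.
f' = 11.5 × (1452 + 4)/1452 = 11.5 × 1456/1452 ≈ 11.53 kHz.

11.53 kHz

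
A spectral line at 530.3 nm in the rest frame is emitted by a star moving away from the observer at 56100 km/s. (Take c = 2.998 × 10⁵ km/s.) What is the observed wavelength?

β = v/c = 56100/299800 = 0.1871.
Relativistic Doppler for wavelength: λ' = λ₀ · √((1 + β)/(1 − β)).
λ' = 530.3 × √(1.1871/0.8129) = 530.3 × 1.20847 ≈ 640.9 nm.

640.9 nm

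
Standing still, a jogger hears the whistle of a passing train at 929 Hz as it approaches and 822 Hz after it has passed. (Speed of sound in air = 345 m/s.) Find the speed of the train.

21.1 m/s

f₁/f₂ = (v + v_s)/(v − v_s), so v_s = v · (f₁ − f₂)/(f₁ + f₂).
v_s = 345 × (929 − 822)/(929 + 822) = 345 × 107/1751 ≈ 21.1 m/s.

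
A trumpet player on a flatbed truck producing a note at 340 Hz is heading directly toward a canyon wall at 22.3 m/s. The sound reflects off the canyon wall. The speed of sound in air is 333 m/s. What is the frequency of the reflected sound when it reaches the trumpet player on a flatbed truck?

389 Hz

The canyon wall receives the sound from a moving source: f₁ = f₀ · v/(v − v_e) = 340 × 333/310.7 ≈ 364 Hz.
On the return leg the trumpet player on a flatbed truck is a moving observer: f₂ = f₁ · (v + v_e)/v = 364 × 355.3/333 ≈ 389 Hz.
Equivalently f₂ = f₀ · (v + v_e)/(v − v_e).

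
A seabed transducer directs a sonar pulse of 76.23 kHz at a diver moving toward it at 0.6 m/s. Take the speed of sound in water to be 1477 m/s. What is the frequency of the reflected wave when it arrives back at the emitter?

The diver first receives the wave as a moving observer: f₁ = f₀ · (v + u)/v = 76.23 × (1477 + 0.6)/1477 ≈ 76.3 kHz.
The reflection then acts as a moving source: f₂ = f₁ · v/(v − u) ≈ 76.3 kHz.

76.3 kHz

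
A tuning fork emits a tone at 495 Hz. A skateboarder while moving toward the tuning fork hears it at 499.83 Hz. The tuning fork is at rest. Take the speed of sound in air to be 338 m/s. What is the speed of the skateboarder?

f' = f · (v + v_o)/v ⇒ v_o = v · |f'/f − 1|.
v_o = 338 × |499.83/495 − 1| = 338 × 0.009758 ≈ 3.3 m/s.

3.3 m/s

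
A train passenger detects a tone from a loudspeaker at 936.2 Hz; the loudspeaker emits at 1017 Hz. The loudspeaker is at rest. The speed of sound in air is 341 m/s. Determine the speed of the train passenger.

f' < f, so the train passenger is receding.
f' = f · (v − v_o)/v ⇒ v_o = v · |f'/f − 1|.
v_o = 341 × |936.2/1017 − 1| = 341 × 0.07945 ≈ 27 m/s.

27 m/s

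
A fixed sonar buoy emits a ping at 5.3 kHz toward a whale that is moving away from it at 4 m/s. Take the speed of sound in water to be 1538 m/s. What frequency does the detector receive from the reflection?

5.27 kHz

At the whale (a moving observer), f₁ = f₀ · (v − u)/v = 5.3 × 1534/1538 ≈ 5.29 kHz.
On reflection it acts as a source moving away from the stationary detector: f₂ = f₁ · v/(v + u) = 5.29 × 1538/1542 ≈ 5.27 kHz.
Equivalently f₂ = f₀ · (v − u)/(v + u).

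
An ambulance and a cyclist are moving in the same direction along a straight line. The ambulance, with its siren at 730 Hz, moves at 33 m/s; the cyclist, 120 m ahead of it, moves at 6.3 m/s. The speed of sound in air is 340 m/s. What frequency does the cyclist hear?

793 Hz

The cyclist is ahead, so the ambulance is moving toward it while the cyclist is moving away from the ambulance.
With source approaching and observer receding, f' = f · (v − v_o)/(v − v_s).
f' = 730 × (340 − 6.3)/(340 − 33) = 730 × 333.7/307 ≈ 793 Hz.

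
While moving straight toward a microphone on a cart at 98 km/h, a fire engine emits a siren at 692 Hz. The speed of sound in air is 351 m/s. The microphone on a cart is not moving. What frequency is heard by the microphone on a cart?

98 km/h = 27.22 m/s.
Only the source moves, toward the listener, so f' = f · v/(v − v_s).
f' = 692 × 351/(351 − 27.22) = 692 × 351/323.8 ≈ 750 Hz.

750 Hz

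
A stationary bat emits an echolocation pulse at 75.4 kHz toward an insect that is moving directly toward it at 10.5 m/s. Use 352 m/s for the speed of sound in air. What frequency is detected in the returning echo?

80.0 kHz

At the insect (a moving observer), f₁ = f₀ · (v + u)/v = 75.4 × 362.5/352 ≈ 77.6 kHz.
On reflection it acts as a source moving toward the stationary detector: f₂ = f₁ · v/(v − u) = 77.6 × 352/341.5 ≈ 80.0 kHz.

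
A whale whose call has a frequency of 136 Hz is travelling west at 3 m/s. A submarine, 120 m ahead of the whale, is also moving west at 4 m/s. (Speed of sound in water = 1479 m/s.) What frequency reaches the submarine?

136 Hz

The submarine is ahead, so the whale is moving toward it while the submarine is moving away from the whale.
With source approaching and observer receding, f' = f · (v − v_o)/(v − v_s).
f' = 136 × (1479 − 4)/(1479 − 3) = 136 × 1475/1476 ≈ 136 Hz.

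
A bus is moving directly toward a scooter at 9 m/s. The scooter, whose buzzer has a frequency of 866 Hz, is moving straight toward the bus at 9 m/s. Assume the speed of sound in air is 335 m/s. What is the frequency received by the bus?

914 Hz

Both move, so f' = f · (v + v_o)/(v − v_s).
f' = 866 × (335 + 9)/(335 − 9) = 866 × 344/326 ≈ 914 Hz.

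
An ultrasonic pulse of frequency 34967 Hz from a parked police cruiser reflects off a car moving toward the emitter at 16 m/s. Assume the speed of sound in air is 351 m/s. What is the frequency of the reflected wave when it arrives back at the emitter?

The car first receives the wave as a moving observer: f₁ = f₀ · (v + u)/v = 34967 × (351 + 16)/351 ≈ 36561 Hz.
On reflection it acts as a source moving toward the stationary detector: f₂ = f₁ · v/(v − u) = 36561 × 351/335 ≈ 38307 Hz.
Equivalently f₂ = f₀ · (v + u)/(v − u).

38307 Hz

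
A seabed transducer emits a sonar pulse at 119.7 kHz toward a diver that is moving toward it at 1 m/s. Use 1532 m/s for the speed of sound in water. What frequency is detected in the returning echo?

119.9 kHz

The diver first receives the wave as a moving observer: f₁ = f₀ · (v + u)/v = 119.7 × (1532 + 1)/1532 ≈ 119.8 kHz.
The reflection then acts as a moving source: f₂ = f₁ · v/(v − u) ≈ 119.9 kHz.
Equivalently f₂ = f₀ · (v + u)/(v − u).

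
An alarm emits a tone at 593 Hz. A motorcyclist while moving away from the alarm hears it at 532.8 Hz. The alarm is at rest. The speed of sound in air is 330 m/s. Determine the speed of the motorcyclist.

34 m/s

f' = f · (v − v_o)/v ⇒ v_o = v · |f'/f − 1|.
v_o = 330 × |532.8/593 − 1| = 330 × 0.1015 ≈ 34 m/s.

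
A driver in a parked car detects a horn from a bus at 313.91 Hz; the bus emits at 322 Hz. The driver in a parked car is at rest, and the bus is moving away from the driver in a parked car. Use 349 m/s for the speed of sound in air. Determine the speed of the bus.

f' = f · v/(v + v_s) ⇒ v_s = v · |1 − f/f'|.
v_s = 349 × |1 − 322/313.91| = 349 × 0.02577 ≈ 9.0 m/s.

9.0 m/s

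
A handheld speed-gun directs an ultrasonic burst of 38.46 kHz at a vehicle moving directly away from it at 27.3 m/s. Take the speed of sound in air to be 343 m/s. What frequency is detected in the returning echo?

The vehicle first receives the wave as a moving observer: f₁ = f₀ · (v − u)/v = 38.46 × (343 − 27.3)/343 ≈ 35.4 kHz.
The reflection then acts as a moving source: f₂ = f₁ · v/(v + u) ≈ 32.8 kHz.

32.8 kHz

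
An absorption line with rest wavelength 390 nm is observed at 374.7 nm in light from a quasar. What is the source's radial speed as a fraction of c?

0.040

λ'/λ₀ = 0.9608 < 1 (blueshift), so the source is approaching.
λ'/λ₀ = √((1 − β)/(1 + β)) for an approaching source ⇒ β = (1 − r²)/(1 + r²) with r = λ'/λ₀.
β = (1 − 0.9231)/(1 + 0.9231) ≈ 0.040.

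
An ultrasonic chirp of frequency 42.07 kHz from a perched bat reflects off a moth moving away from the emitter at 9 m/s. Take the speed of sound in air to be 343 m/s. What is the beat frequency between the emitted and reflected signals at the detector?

The moth first receives the wave as a moving observer: f₁ = f₀ · (v − u)/v = 42.07 × (343 − 9)/343 ≈ 40.97 kHz.
The reflection then acts as a moving source: f₂ = f₁ · v/(v + u) ≈ 39.92 kHz.
Equivalently f₂ = f₀ · (v − u)/(v + u).
Beat frequency (with f₀ = 42070 Hz): |f₂ − f₀| = 2u·f₀/(v + u) = 2 × 9 × 42070/352 ≈ 2151 Hz.

2151 Hz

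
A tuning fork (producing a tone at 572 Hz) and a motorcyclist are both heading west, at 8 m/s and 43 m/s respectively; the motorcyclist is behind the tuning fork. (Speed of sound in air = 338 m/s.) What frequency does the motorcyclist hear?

630 Hz

The motorcyclist is behind, so the tuning fork is moving away from it while the motorcyclist is moving toward the tuning fork.
With source receding and observer approaching, f' = f · (v + v_o)/(v + v_s).
f' = 572 × (338 + 43)/(338 + 8) = 572 × 381/346 ≈ 630 Hz.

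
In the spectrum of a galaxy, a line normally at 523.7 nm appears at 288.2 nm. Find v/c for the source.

λ'/λ₀ = 0.5503 < 1 (blueshift), so the source is approaching.
λ'/λ₀ = √((1 − β)/(1 + β)) for an approaching source ⇒ β = (1 − r²)/(1 + r²) with r = λ'/λ₀.
β = (1 − 0.3028)/(1 + 0.3028) ≈ 0.535.

0.535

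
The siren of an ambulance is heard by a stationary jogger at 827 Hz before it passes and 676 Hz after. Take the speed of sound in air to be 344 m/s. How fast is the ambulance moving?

35 m/s

f₁/f₂ = (v + v_s)/(v − v_s), so v_s = v · (f₁ − f₂)/(f₁ + f₂).
v_s = 344 × (827 − 676)/(827 + 676) = 344 × 151/1503 ≈ 35 m/s.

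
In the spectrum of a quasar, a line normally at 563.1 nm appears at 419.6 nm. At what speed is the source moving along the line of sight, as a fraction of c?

λ'/λ₀ = 0.7452 < 1 (blueshift), so the source is approaching.
λ'/λ₀ = √((1 − β)/(1 + β)) for an approaching source ⇒ β = (1 − r²)/(1 + r²) with r = λ'/λ₀.
β = (1 − 0.5553)/(1 + 0.5553) ≈ 0.286.

0.286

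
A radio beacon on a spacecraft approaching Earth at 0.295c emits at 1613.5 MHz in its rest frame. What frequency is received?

Relativistic Doppler for frequency: f' = f₀ · √((1 + β)/(1 − β)).
f' = 1613.5 × √(1.2950/0.7050) = 1613.5 × 1.35532 ≈ 2186.8 MHz.

2186.8 MHz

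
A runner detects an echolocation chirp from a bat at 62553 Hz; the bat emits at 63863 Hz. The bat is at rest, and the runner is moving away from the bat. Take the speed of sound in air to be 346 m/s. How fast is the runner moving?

7.1 m/s

f' = f · (v − v_o)/v ⇒ v_o = v · |f'/f − 1|.
v_o = 346 × |62553/63863 − 1| = 346 × 0.02051 ≈ 7.1 m/s.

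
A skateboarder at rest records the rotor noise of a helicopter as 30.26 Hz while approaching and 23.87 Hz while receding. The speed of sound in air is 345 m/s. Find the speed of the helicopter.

41 m/s

f₁/f₂ = (v + v_s)/(v − v_s), so v_s = v · (f₁ − f₂)/(f₁ + f₂).
v_s = 345 × (30.26 − 23.87)/(30.26 + 23.87) = 345 × 6.39/54.13 ≈ 41 m/s.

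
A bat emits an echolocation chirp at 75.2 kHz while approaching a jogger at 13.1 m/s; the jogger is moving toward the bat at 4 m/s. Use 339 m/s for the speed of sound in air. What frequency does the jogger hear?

79.1 kHz

Both move, so f' = f · (v + v_o)/(v − v_s).
f' = 75.2 × (339 + 4)/(339 − 13.1) = 75.2 × 343/325.9 ≈ 79.1 kHz.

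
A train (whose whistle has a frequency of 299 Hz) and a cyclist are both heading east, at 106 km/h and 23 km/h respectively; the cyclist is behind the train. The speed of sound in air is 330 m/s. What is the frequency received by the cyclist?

280 Hz

106 km/h = 29.44 m/s; 23 km/h = 6.389 m/s.
The cyclist is behind, so the train is moving away from it while the cyclist is moving toward the train.
With source receding and observer approaching, f' = f · (v + v_o)/(v + v_s).
f' = 299 × (330 + 6.389)/(330 + 29.44) = 299 × 336.39/359.44 ≈ 280 Hz.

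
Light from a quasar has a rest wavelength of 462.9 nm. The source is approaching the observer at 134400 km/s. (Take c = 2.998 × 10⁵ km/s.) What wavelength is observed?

285.7 nm

β = v/c = 134400/299800 = 0.4483.
Relativistic Doppler for wavelength: λ' = λ₀ · √((1 − β)/(1 + β)).
λ' = 462.9 × √(0.5517/1.4483) = 462.9 × 0.61720 ≈ 285.7 nm.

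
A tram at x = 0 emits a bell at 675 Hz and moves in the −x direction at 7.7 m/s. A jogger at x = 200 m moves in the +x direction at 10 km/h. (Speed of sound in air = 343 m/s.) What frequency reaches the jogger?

655 Hz

10 km/h = 2.778 m/s.
The observer lies on the +x side, so the source is heading away from the observer and the observer is heading away from the source.
With source receding and observer receding, f' = f · (v − v_o)/(v + v_s).
f' = 675 × (343 − 2.778)/(343 + 7.7) = 675 × 340.22/350.7 ≈ 655 Hz.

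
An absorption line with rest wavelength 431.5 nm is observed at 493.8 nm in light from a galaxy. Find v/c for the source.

0.134c

λ'/λ₀ = 1.1444 > 1 (redshift), so the source is receding.
λ'/λ₀ = √((1 + β)/(1 − β)) for a receding source ⇒ β = (r² − 1)/(r² + 1) with r = λ'/λ₀.
β = (1.3096 − 1)/(1.3096 + 1) ≈ 0.134.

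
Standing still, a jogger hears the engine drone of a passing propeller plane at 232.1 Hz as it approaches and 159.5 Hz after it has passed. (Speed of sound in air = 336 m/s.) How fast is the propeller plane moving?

f₁/f₂ = (v + v_s)/(v − v_s), so v_s = v · (f₁ − f₂)/(f₁ + f₂).
v_s = 336 × (232.1 − 159.5)/(232.1 + 159.5) = 336 × 72.6/391.6 ≈ 62 m/s.

62 m/s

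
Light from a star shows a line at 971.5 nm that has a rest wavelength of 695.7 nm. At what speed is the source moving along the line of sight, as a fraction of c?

0.322c

λ'/λ₀ = 1.3964 > 1 (redshift), so the source is receding.
λ'/λ₀ = √((1 + β)/(1 − β)) for a receding source ⇒ β = (r² − 1)/(r² + 1) with r = λ'/λ₀.
β = (1.9500 − 1)/(1.9500 + 1) ≈ 0.322.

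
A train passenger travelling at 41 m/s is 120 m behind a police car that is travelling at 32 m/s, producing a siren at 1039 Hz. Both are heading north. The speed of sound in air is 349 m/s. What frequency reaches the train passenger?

The train passenger is behind, so the police car is moving away from it while the train passenger is moving toward the police car.
Both move, so f' = f · (v + v_o)/(v + v_s).
f' = 1039 × (349 + 41)/(349 + 32) = 1039 × 390/381 ≈ 1064 Hz.

1064 Hz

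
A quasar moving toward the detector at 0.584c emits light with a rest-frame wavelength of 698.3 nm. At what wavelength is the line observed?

357.9 nm

Relativistic Doppler for wavelength: λ' = λ₀ · √((1 − β)/(1 + β)).
λ' = 698.3 × √(0.4160/1.5840) = 698.3 × 0.51247 ≈ 357.9 nm.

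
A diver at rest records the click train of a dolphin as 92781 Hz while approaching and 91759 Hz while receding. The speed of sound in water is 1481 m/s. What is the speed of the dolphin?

f₁/f₂ = (v + v_s)/(v − v_s), so v_s = v · (f₁ − f₂)/(f₁ + f₂).
v_s = 1481 × (92781 − 91759)/(92781 + 91759) = 1481 × 1022/184540 ≈ 8.2 m/s.

8.2 m/s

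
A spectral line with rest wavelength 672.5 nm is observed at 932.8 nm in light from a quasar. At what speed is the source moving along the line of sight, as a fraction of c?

λ'/λ₀ = 1.3871 > 1 (redshift), so the source is receding.
λ'/λ₀ = √((1 + β)/(1 − β)) for a receding source ⇒ β = (r² − 1)/(r² + 1) with r = λ'/λ₀.
β = (1.9239 − 1)/(1.9239 + 1) ≈ 0.316.

0.316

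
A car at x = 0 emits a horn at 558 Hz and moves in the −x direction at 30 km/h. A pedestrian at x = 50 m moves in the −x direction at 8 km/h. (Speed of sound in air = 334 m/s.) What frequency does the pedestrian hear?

30 km/h = 8.333 m/s; 8 km/h = 2.222 m/s.
The observer lies on the +x side, so the source is heading away from the observer and the observer is heading toward the source.
Both move, so f' = f · (v + v_o)/(v + v_s).
f' = 558 × (334 + 2.222)/(334 + 8.333) = 558 × 336.22/342.33 ≈ 548 Hz.

548 Hz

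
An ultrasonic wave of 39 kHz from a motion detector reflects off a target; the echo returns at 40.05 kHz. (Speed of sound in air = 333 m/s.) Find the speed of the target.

4.4 m/s

Double Doppler shift off a moving reflector: f₂ = f₀ · (v + u)/(v − u) (u > 0 toward emitter).
Rearranging, u = v · (f₂ − f₀)/(f₂ + f₀) = 333 × 1.05/79.05 ≈ 4.4 m/s.
So the target is moving at 4.4 m/s toward the emitter.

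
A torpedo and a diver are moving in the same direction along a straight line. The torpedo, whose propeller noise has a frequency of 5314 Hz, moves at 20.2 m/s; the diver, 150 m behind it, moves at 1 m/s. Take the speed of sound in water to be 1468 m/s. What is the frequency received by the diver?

The diver is behind, so the torpedo is moving away from it while the diver is moving toward the torpedo.
Both move, so f' = f · (v + v_o)/(v + v_s).
f' = 5314 × (1468 + 1)/(1468 + 20.2) = 5314 × 1469/1488.2 ≈ 5245 Hz.

5245 Hz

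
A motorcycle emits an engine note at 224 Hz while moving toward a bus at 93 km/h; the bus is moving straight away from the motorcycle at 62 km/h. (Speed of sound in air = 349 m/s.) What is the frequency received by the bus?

93 km/h = 25.83 m/s; 62 km/h = 17.22 m/s.
With source approaching and observer receding, f' = f · (v − v_o)/(v − v_s).
f' = 224 × (349 − 17.22)/(349 − 25.83) = 224 × 331.78/323.17 ≈ 230 Hz.

230 Hz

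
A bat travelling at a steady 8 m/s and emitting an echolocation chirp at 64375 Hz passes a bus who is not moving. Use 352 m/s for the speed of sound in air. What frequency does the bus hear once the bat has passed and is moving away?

62944 Hz

Receding: f₂ = f · v/(v + v_s) = 64375 × 352/360 ≈ 62944 Hz.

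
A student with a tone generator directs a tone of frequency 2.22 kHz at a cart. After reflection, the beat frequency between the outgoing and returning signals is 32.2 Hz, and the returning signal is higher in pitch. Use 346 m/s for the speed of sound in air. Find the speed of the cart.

2.49 m/s

Double Doppler shift off a moving reflector: f₂ = f₀ · (v + u)/(v − u) (u > 0 toward emitter).
Returning signal is higher, so f₂ = f₀ + Δf = 2220 + 32.2 = 2252.2 Hz.
Rearranging, u = v · (f₂ − f₀)/(f₂ + f₀) = 346 × 32.2/4472.2 ≈ 2.49 m/s.
So the cart is moving at 2.49 m/s toward the emitter.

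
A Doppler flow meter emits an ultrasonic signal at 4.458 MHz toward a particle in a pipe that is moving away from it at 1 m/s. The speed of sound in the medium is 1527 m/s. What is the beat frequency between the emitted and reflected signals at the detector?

5835 Hz

At the particle in a pipe (a moving observer), f₁ = f₀ · (v − u)/v = 4.458 × 1526/1527 ≈ 4.45508 MHz.
On reflection it acts as a source moving away from the stationary detector: f₂ = f₁ · v/(v + u) = 4.45508 × 1527/1528 ≈ 4.45216 MHz.
Equivalently f₂ = f₀ · (v − u)/(v + u).
Beat frequency (with f₀ = 4458000 Hz): |f₂ − f₀| = 2u·f₀/(v + u) = 2 × 1 × 4458000/1528 ≈ 5835 Hz.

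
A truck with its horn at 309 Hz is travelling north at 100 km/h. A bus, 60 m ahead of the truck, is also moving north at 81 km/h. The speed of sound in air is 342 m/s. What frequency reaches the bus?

100 km/h = 27.78 m/s; 81 km/h = 22.5 m/s.
The bus is ahead, so the truck is moving toward it while the bus is moving away from the truck.
With source approaching and observer receding, f' = f · (v − v_o)/(v − v_s).
f' = 309 × (342 − 22.5)/(342 − 27.78) = 309 × 319.5/314.22 ≈ 314 Hz.

314 Hz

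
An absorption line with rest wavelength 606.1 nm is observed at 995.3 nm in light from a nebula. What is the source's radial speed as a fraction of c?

λ'/λ₀ = 1.6421 > 1 (redshift), so the source is receding.
λ'/λ₀ = √((1 + β)/(1 − β)) for a receding source ⇒ β = (r² − 1)/(r² + 1) with r = λ'/λ₀.
β = (2.6966 − 1)/(2.6966 + 1) ≈ 0.459.

0.459c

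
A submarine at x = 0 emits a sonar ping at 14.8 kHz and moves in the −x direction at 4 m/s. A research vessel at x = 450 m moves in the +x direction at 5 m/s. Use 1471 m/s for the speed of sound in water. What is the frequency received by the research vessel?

14.71 kHz

The observer lies on the +x side, so the source is heading away from the observer and the observer is heading away from the source.
General Doppler shift: f' = f · (v − v_o)/(v + v_s).
f' = 14.8 × (1471 − 5)/(1471 + 4) = 14.8 × 1466/1475 ≈ 14.71 kHz.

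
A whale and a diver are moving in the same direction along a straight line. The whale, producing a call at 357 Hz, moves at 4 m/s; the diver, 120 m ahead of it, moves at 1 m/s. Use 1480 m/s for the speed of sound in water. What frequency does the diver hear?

358 Hz

The diver is ahead, so the whale is moving toward it while the diver is moving away from the whale.
Both move, so f' = f · (v − v_o)/(v − v_s).
f' = 357 × (1480 − 1)/(1480 − 4) = 357 × 1479/1476 ≈ 358 Hz.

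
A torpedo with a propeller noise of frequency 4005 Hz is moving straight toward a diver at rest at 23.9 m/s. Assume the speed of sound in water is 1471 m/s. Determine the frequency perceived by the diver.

Only the source moves, toward the listener, so f' = f · v/(v − v_s).
f' = 4005 × 1471/(1471 − 23.9) = 4005 × 1471/1447 ≈ 4071 Hz.

4071 Hz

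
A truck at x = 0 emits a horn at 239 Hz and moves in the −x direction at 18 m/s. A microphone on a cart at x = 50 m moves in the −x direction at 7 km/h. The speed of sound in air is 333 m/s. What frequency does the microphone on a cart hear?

228 Hz

7 km/h = 1.944 m/s.
The observer lies on the +x side, so the source is heading away from the observer and the observer is heading toward the source.
Both move, so f' = f · (v + v_o)/(v + v_s).
f' = 239 × (333 + 1.944)/(333 + 18) = 239 × 334.94/351 ≈ 228 Hz.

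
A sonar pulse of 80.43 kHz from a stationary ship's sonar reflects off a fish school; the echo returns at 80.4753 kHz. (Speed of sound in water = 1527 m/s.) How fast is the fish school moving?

0.43 m/s

Double Doppler shift off a moving reflector: f₂ = f₀ · (v + u)/(v − u) (u > 0 toward emitter).
Rearranging, u = v · (f₂ − f₀)/(f₂ + f₀) = 1527 × 0.0453/160.9053 ≈ 0.43 m/s.
So the fish school is moving at 0.43 m/s toward the emitter.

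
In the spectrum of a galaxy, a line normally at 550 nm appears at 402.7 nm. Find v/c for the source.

λ'/λ₀ = 0.7322 < 1 (blueshift), so the source is approaching.
λ'/λ₀ = √((1 − β)/(1 + β)) for an approaching source ⇒ β = (1 − r²)/(1 + r²) with r = λ'/λ₀.
β = (1 − 0.5361)/(1 + 0.5361) ≈ 0.302.

0.302c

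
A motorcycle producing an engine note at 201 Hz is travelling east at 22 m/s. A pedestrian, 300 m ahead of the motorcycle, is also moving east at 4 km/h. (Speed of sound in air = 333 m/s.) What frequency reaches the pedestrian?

215 Hz

4 km/h = 1.111 m/s.
The pedestrian is ahead, so the motorcycle is moving toward it while the pedestrian is moving away from the motorcycle.
General Doppler shift: f' = f · (v − v_o)/(v − v_s).
f' = 201 × (333 − 1.111)/(333 − 22) = 201 × 331.89/311 ≈ 215 Hz.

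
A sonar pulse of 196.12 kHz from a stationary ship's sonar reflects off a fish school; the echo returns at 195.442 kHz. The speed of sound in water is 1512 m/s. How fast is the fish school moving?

2.62 m/s

Double Doppler shift off a moving reflector: f₂ = f₀ · (v + u)/(v − u) (u > 0 toward emitter).
Rearranging, u = v · (f₂ − f₀)/(f₂ + f₀) = 1512 × -0.678/391.562 ≈ -2.62 m/s.
So the fish school is moving at 2.62 m/s away from the emitter.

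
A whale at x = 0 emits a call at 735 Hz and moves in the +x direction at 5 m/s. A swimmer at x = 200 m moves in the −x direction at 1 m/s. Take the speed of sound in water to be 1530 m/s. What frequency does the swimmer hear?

The observer lies on the +x side, so the source is heading toward the observer and the observer is heading toward the source.
Both move, so f' = f · (v + v_o)/(v − v_s).
f' = 735 × (1530 + 1)/(1530 − 5) = 735 × 1531/1525 ≈ 738 Hz.

738 Hz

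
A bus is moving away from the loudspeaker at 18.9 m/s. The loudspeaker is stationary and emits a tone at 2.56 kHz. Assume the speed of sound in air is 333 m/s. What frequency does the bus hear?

Moving observer, stationary source: f' = f · (v − v_o)/v.
f' = 2.56 × (333 − 18.9)/333 = 2.56 × 314.1/333 ≈ 2.41 kHz.

2.41 kHz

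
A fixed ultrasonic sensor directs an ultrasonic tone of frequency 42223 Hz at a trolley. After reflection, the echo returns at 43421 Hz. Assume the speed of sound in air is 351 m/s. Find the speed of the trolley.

4.9 m/s

Double Doppler shift off a moving reflector: f₂ = f₀ · (v + u)/(v − u) (u > 0 toward emitter).
Rearranging, u = v · (f₂ − f₀)/(f₂ + f₀) = 351 × 1198/85644 ≈ 4.9 m/s.
So the trolley is moving at 4.9 m/s toward the emitter.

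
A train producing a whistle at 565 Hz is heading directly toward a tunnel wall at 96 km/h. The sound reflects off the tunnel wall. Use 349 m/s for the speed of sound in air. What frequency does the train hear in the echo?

658 Hz

96 km/h = 26.67 m/s.
The tunnel wall receives the sound from a moving source: f₁ = f₀ · v/(v − v_e) = 565 × 349/322.33 ≈ 612 Hz.
On the return leg the train is a moving observer: f₂ = f₁ · (v + v_e)/v = 612 × 375.67/349 ≈ 658 Hz.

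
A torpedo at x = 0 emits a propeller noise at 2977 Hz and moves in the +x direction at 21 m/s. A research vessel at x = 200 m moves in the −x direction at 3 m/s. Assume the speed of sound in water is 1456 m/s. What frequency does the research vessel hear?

3027 Hz

The observer lies on the +x side, so the source is heading toward the observer and the observer is heading toward the source.
Both move, so f' = f · (v + v_o)/(v − v_s).
f' = 2977 × (1456 + 3)/(1456 − 21) = 2977 × 1459/1435 ≈ 3027 Hz.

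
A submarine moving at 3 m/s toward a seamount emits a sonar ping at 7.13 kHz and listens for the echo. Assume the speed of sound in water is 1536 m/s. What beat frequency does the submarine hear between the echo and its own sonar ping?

The seamount receives the sound from a moving source: f₁ = f₀ · v/(v − v_e) = 7.13 × 1536/1533 ≈ 7.1440 kHz.
On the return leg the submarine is a moving observer: f₂ = f₁ · (v + v_e)/v = 7.1440 × 1539/1536 ≈ 7.1579 kHz.
Beat against the emitted tone (with f₀ = 7130 Hz): |f₂ − f₀| = 2v_e·f₀/(v − v_e) = 2 × 3 × 7130/1533 ≈ 27.9 Hz.

27.9 Hz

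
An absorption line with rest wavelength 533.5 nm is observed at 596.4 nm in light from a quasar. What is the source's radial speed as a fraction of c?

λ'/λ₀ = 1.1179 > 1 (redshift), so the source is receding.
λ'/λ₀ = √((1 + β)/(1 − β)) for a receding source ⇒ β = (r² − 1)/(r² + 1) with r = λ'/λ₀.
β = (1.2497 − 1)/(1.2497 + 1) ≈ 0.111.

0.111c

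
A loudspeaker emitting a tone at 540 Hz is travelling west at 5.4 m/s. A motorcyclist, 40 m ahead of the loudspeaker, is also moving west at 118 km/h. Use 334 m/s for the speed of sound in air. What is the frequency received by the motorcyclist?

118 km/h = 32.78 m/s.
The motorcyclist is ahead, so the loudspeaker is moving toward it while the motorcyclist is moving away from the loudspeaker.
General Doppler shift: f' = f · (v − v_o)/(v − v_s).
f' = 540 × (334 − 32.78)/(334 − 5.4) = 540 × 301.22/328.6 ≈ 495 Hz.

495 Hz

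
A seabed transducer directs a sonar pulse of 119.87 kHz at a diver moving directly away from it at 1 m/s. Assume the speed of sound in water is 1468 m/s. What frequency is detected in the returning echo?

The diver first receives the wave as a moving observer: f₁ = f₀ · (v − u)/v = 119.87 × (1468 − 1)/1468 ≈ 119.8 kHz.
The reflection then acts as a moving source: f₂ = f₁ · v/(v + u) ≈ 119.7 kHz.

119.7 kHz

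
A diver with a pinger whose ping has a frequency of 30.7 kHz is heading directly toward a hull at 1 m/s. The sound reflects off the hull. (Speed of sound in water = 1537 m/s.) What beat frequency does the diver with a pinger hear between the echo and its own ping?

The hull receives the sound from a moving source: f₁ = f₀ · v/(v − v_e) = 30.7 × 1537/1536 ≈ 30.7200 kHz.
On the return leg the diver with a pinger is a moving observer: f₂ = f₁ · (v + v_e)/v = 30.7200 × 1538/1537 ≈ 30.7400 kHz.
Equivalently f₂ = f₀ · (v + v_e)/(v − v_e).
Beat against the emitted tone (with f₀ = 30700 Hz): |f₂ − f₀| = 2v_e·f₀/(v − v_e) = 2 × 1 × 30700/1536 ≈ 40.0 Hz.

40.0 Hz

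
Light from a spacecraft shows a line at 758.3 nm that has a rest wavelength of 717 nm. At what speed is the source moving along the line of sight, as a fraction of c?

λ'/λ₀ = 1.0576 > 1 (redshift), so the source is receding.
λ'/λ₀ = √((1 + β)/(1 − β)) for a receding source ⇒ β = (r² − 1)/(r² + 1) with r = λ'/λ₀.
β = (1.1185 − 1)/(1.1185 + 1) ≈ 0.056.

0.056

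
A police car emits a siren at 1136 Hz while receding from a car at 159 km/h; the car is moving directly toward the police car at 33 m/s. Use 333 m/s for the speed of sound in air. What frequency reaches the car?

1102 Hz

159 km/h = 44.17 m/s.
With source receding and observer approaching, f' = f · (v + v_o)/(v + v_s).
f' = 1136 × (333 + 33)/(333 + 44.17) = 1136 × 366/377.17 ≈ 1102 Hz.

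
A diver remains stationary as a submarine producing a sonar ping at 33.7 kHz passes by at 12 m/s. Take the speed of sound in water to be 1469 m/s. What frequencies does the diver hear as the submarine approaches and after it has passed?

Approaching: f₁ = f · v/(v − v_s) = 33.7 × 1469/1457 ≈ 34.0 kHz.
Receding: f₂ = f · v/(v + v_s) = 33.7 × 1469/1481 ≈ 33.4 kHz.

34.0 kHz approaching; 33.4 kHz receding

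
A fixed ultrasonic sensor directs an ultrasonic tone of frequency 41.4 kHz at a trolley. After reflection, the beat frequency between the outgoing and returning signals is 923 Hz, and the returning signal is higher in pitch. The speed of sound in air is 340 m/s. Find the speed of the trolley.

3.7 m/s

Double Doppler shift off a moving reflector: f₂ = f₀ · (v + u)/(v − u) (u > 0 toward emitter).
Returning signal is higher, so f₂ = f₀ + Δf = 41400 + 923 = 42323 Hz.
Rearranging, u = v · (f₂ − f₀)/(f₂ + f₀) = 340 × 923/83723 ≈ 3.7 m/s.
So the trolley is moving at 3.7 m/s toward the emitter.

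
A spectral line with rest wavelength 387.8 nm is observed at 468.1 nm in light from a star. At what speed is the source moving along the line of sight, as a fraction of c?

λ'/λ₀ = 1.2071 > 1 (redshift), so the source is receding.
λ'/λ₀ = √((1 + β)/(1 − β)) for a receding source ⇒ β = (r² − 1)/(r² + 1) with r = λ'/λ₀.
β = (1.4570 − 1)/(1.4570 + 1) ≈ 0.186.

0.186c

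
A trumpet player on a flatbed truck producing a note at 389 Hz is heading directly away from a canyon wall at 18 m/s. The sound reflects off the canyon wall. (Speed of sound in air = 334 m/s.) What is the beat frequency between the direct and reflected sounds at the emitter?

The canyon wall receives the sound from a moving source: f₁ = f₀ · v/(v + v_e) = 389 × 334/352 ≈ 369.1 Hz.
On the return leg the trumpet player on a flatbed truck is a moving observer: f₂ = f₁ · (v − v_e)/v = 369.1 × 316/334 ≈ 349.2 Hz.
Beat against the emitted tone: |f₂ − f₀| = 2v_e·f₀/(v + v_e) = 2 × 18 × 389/352 ≈ 39.8 Hz.

39.8 Hz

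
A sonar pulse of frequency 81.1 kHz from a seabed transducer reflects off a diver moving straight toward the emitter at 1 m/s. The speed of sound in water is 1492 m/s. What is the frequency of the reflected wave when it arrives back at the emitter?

The diver first receives the wave as a moving observer: f₁ = f₀ · (v + u)/v = 81.1 × (1492 + 1)/1492 ≈ 81.2 kHz.
On reflection it acts as a source moving toward the stationary detector: f₂ = f₁ · v/(v − u) = 81.2 × 1492/1491 ≈ 81.2 kHz.
Equivalently f₂ = f₀ · (v + u)/(v − u).

81.2 kHz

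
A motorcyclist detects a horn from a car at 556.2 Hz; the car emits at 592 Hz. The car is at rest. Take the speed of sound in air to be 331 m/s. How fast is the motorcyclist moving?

f' < f, so the motorcyclist is receding.
f' = f · (v − v_o)/v ⇒ v_o = v · |f'/f − 1|.
v_o = 331 × |556.2/592 − 1| = 331 × 0.06047 ≈ 20.0 m/s.

20.0 m/s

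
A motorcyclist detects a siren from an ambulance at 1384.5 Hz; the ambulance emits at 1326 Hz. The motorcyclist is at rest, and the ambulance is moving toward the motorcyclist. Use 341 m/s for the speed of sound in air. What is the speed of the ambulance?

14.4 m/s

f' = f · v/(v − v_s) ⇒ v_s = v · |1 − f/f'|.
v_s = 341 × |1 − 1326/1384.5| = 341 × 0.04225 ≈ 14.4 m/s.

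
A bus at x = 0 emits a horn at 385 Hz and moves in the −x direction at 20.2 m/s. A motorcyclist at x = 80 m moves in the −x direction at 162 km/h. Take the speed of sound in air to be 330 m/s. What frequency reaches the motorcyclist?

162 km/h = 45 m/s.
The observer lies on the +x side, so the source is heading away from the observer and the observer is heading toward the source.
General Doppler shift: f' = f · (v + v_o)/(v + v_s).
f' = 385 × (330 + 45)/(330 + 20.2) = 385 × 375/350.2 ≈ 412 Hz.

412 Hz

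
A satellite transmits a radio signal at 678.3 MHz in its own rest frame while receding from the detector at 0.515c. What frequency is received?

383.8 MHz

Relativistic Doppler for frequency: f' = f₀ · √((1 − β)/(1 + β)).
f' = 678.3 × √(0.4850/1.5150) = 678.3 × 0.56580 ≈ 383.8 MHz.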